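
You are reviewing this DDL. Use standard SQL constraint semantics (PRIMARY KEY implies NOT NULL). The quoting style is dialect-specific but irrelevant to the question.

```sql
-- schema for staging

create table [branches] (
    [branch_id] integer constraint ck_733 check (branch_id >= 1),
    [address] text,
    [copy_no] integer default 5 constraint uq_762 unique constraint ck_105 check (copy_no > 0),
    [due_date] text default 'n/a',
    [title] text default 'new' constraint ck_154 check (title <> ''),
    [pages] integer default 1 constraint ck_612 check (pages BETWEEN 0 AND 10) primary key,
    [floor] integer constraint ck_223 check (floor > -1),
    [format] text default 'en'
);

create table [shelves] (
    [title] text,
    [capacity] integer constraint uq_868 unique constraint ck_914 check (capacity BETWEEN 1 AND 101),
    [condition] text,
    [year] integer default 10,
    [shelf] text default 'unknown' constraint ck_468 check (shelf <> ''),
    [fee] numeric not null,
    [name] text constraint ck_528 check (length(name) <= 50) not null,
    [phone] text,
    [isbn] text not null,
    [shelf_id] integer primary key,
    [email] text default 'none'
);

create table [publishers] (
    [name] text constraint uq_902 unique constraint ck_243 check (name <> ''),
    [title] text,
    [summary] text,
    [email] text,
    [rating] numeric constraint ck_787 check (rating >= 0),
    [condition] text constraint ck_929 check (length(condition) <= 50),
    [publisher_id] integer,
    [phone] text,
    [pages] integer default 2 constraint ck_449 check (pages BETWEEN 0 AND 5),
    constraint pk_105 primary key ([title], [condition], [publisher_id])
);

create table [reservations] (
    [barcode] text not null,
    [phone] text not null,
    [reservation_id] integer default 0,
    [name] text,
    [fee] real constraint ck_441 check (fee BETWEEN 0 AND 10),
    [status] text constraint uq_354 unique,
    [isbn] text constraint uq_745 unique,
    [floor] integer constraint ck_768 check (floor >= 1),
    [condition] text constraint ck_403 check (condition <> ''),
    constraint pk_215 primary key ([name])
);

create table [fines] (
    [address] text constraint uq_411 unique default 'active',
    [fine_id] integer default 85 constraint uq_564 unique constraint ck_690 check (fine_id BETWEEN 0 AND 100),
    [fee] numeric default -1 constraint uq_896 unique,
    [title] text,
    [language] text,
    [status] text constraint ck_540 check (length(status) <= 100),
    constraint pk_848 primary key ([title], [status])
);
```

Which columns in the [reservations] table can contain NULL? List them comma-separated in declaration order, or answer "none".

reservation_id, fee, status, isbn, floor, condition

- barcode: declared NOT NULL → not nullable.
- phone: declared NOT NULL → not nullable.
- reservation_id: DEFAULT only fills an omitted column; an explicit NULL is still allowed → nullable.
- name: part of the PRIMARY KEY, which implies NOT NULL → not nullable.
- fee: CHECK does not forbid NULL (a CHECK constraint passes when its expression is NULL) → nullable.
- status: UNIQUE does not imply NOT NULL → nullable.
- isbn: UNIQUE does not imply NOT NULL → nullable.
- floor: CHECK does not forbid NULL (a CHECK constraint passes when its expression is NULL) → nullable.
- condition: CHECK does not forbid NULL (a CHECK constraint passes when its expression is NULL) → nullable.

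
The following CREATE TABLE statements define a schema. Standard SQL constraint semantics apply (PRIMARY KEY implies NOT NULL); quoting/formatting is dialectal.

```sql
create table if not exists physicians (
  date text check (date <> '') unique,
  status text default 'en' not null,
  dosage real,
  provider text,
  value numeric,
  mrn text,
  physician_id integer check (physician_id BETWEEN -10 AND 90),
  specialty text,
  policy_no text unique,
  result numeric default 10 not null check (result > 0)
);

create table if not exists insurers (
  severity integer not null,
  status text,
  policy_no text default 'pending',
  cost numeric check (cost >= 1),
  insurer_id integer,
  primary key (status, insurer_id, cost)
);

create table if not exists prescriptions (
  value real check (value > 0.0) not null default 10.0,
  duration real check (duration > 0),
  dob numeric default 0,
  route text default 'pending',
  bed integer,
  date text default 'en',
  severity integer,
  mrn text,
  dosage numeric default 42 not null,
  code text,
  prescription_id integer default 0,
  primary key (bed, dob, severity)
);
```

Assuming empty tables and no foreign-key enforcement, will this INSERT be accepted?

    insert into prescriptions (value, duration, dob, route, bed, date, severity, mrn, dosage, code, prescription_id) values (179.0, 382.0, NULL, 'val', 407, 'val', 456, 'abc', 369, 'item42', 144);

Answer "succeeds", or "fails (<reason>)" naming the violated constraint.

fails (NOT NULL on dob)

dob is explicitly set to NULL, but dob is part of the PRIMARY KEY (implied NOT NULL).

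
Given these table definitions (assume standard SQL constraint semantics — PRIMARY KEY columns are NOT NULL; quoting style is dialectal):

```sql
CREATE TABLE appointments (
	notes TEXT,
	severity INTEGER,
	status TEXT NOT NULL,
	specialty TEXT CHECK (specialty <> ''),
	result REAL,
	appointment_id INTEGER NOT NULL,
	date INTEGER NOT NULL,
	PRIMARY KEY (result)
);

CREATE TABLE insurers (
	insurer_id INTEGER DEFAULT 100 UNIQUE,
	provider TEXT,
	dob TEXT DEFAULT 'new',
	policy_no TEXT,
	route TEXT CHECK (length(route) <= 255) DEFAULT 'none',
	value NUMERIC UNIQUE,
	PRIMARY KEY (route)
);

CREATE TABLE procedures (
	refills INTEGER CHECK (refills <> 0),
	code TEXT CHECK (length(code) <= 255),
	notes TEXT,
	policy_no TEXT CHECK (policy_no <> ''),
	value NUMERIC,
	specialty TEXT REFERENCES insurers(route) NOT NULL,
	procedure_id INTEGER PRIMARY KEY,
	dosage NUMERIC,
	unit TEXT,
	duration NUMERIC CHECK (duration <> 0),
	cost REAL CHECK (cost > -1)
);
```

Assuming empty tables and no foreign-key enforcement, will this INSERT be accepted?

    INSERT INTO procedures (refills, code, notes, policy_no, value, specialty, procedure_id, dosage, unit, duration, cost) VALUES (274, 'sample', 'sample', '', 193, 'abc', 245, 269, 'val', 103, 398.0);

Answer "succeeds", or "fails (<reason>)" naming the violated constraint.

fails (CHECK on policy_no)

The value '' for policy_no violates CHECK (policy_no <> '').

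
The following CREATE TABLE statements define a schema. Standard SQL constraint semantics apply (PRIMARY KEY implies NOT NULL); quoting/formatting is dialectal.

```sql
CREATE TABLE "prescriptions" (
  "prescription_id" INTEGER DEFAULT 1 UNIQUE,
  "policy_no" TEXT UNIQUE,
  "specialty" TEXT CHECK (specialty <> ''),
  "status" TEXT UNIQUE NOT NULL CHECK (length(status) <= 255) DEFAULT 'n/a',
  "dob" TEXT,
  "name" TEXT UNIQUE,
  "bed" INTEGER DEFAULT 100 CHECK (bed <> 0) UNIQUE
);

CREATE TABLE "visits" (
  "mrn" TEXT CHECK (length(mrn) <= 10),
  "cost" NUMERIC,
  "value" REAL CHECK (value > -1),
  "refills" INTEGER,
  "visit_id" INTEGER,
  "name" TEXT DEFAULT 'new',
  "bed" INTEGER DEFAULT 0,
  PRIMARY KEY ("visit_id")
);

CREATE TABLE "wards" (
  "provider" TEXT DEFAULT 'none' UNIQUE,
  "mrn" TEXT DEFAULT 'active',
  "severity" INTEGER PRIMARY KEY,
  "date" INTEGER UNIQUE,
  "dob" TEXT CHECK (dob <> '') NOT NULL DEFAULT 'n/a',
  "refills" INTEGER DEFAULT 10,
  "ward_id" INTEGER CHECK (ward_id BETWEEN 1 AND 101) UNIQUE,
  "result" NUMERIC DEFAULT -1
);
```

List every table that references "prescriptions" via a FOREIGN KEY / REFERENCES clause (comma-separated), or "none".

none

No REFERENCES clause anywhere in the schema names prescriptions.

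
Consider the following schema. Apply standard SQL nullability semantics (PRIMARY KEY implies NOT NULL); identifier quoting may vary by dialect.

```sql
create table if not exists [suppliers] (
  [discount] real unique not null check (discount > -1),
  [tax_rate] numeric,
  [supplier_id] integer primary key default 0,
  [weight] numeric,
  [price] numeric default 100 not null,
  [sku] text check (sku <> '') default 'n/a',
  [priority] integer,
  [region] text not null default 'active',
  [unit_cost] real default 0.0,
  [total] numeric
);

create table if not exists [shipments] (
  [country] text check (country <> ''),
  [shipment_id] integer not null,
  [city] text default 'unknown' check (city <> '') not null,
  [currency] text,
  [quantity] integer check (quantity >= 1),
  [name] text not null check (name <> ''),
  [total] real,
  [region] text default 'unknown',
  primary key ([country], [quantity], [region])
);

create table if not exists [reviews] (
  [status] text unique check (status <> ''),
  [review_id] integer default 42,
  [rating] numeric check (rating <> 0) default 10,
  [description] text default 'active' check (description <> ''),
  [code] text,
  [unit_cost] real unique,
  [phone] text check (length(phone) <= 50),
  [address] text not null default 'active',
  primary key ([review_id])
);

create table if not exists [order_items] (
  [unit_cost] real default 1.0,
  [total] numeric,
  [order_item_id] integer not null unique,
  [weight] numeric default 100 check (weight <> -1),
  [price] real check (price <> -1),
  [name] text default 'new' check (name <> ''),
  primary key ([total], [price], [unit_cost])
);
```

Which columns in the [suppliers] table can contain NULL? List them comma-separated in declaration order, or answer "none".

tax_rate, weight, sku, priority, unit_cost, total

- discount: declared NOT NULL → not nullable.
- tax_rate: no NOT NULL constraint applies → nullable.
- supplier_id: part of the PRIMARY KEY, which implies NOT NULL → not nullable.
- weight: no NOT NULL constraint applies → nullable.
- price: declared NOT NULL → not nullable.
- sku: CHECK does not forbid NULL (a CHECK constraint passes when its expression is NULL) → nullable.
- priority: no NOT NULL constraint applies → nullable.
- region: declared NOT NULL → not nullable.
- unit_cost: DEFAULT only fills an omitted column; an explicit NULL is still allowed → nullable.
- total: no NOT NULL constraint applies → nullable.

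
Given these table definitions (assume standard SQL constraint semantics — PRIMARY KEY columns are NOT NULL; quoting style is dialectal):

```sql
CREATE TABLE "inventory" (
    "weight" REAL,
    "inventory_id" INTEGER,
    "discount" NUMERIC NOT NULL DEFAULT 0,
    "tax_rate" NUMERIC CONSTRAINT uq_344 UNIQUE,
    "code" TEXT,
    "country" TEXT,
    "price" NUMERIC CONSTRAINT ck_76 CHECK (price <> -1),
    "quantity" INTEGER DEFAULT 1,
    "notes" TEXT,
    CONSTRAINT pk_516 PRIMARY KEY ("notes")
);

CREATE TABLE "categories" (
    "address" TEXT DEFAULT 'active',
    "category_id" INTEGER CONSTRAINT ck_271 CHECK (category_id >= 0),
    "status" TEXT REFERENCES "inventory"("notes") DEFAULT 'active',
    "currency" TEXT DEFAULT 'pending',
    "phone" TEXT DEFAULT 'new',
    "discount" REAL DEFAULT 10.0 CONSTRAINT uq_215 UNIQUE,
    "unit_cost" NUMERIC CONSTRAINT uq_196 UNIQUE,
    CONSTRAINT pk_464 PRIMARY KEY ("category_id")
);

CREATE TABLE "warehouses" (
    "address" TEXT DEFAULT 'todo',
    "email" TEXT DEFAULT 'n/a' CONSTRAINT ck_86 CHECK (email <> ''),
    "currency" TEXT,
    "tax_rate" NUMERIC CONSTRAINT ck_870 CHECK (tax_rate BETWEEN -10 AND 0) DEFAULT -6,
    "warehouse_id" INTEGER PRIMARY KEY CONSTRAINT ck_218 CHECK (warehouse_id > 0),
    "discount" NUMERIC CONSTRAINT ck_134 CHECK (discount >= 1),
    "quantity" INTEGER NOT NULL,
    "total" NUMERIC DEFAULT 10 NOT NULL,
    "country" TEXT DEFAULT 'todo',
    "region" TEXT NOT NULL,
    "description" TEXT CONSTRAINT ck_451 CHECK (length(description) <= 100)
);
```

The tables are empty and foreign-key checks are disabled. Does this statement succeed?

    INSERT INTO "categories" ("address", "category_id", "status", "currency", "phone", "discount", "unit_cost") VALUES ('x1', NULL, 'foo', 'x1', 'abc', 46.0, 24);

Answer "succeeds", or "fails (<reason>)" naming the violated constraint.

fails (NOT NULL on category_id)

category_id is explicitly set to NULL, but category_id is part of the PRIMARY KEY (implied NOT NULL).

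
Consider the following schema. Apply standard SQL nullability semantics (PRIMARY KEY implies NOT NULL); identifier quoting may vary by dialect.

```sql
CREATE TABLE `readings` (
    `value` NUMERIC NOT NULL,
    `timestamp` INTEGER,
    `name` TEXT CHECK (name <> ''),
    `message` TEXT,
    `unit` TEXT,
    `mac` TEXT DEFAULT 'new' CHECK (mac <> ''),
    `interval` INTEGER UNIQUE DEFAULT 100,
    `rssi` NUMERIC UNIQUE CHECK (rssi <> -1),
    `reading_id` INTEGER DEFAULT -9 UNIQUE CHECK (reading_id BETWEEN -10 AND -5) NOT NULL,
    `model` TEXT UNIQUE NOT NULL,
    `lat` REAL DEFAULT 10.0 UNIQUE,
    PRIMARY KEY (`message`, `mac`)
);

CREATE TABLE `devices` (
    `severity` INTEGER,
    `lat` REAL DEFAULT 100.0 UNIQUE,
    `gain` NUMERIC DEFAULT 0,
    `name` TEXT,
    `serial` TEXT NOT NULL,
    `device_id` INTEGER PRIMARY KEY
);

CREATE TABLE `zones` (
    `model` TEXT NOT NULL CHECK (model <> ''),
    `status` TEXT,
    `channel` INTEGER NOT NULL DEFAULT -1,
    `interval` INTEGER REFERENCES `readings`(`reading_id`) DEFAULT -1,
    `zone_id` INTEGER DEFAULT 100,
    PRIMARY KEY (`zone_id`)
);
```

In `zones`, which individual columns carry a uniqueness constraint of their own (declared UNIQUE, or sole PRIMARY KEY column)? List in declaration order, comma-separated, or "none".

- model: no UNIQUE or single-column PK constraint.
- status: no UNIQUE or single-column PK constraint.
- channel: no UNIQUE or single-column PK constraint.
- interval: no UNIQUE or single-column PK constraint.
- zone_id: single-column PRIMARY KEY → unique.

zone_id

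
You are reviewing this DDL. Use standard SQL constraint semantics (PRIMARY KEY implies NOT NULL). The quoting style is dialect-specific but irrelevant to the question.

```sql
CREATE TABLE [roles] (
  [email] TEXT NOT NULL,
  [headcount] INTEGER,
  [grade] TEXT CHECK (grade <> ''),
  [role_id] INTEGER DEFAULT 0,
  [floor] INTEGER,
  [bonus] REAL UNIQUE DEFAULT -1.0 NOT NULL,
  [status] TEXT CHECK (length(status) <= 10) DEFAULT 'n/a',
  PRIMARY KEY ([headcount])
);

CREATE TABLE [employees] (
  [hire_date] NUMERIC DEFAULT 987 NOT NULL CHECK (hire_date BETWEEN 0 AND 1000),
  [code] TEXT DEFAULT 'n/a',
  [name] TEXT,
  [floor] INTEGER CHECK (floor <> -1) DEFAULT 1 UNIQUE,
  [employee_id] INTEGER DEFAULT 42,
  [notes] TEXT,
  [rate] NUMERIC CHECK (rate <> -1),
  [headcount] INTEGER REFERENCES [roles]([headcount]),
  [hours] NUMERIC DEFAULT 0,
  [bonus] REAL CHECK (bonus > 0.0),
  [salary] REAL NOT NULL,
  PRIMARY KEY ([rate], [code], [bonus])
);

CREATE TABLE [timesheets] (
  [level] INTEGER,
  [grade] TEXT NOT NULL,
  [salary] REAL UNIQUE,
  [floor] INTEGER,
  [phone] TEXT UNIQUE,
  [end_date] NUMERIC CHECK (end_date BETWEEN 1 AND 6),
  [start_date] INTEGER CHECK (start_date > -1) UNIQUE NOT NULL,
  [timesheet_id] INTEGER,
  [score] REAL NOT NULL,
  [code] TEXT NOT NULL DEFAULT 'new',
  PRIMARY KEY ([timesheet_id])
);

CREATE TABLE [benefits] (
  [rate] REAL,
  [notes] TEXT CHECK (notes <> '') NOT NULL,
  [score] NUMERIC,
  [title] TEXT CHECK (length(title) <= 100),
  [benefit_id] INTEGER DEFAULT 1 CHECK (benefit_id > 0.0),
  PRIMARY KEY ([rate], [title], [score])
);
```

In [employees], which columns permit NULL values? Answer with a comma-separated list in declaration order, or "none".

- hire_date: declared NOT NULL → not nullable.
- code: part of the PRIMARY KEY, which implies NOT NULL → not nullable.
- name: no NOT NULL constraint applies → nullable.
- floor: CHECK does not forbid NULL (a CHECK constraint passes when its expression is NULL) → nullable.
- employee_id: DEFAULT only fills an omitted column; an explicit NULL is still allowed → nullable.
- notes: no NOT NULL constraint applies → nullable.
- rate: part of the PRIMARY KEY, which implies NOT NULL → not nullable.
- headcount: a foreign key column may be NULL unless separately constrained → nullable.
- hours: DEFAULT only fills an omitted column; an explicit NULL is still allowed → nullable.
- bonus: part of the PRIMARY KEY, which implies NOT NULL → not nullable.
- salary: declared NOT NULL → not nullable.

name, floor, employee_id, notes, headcount, hours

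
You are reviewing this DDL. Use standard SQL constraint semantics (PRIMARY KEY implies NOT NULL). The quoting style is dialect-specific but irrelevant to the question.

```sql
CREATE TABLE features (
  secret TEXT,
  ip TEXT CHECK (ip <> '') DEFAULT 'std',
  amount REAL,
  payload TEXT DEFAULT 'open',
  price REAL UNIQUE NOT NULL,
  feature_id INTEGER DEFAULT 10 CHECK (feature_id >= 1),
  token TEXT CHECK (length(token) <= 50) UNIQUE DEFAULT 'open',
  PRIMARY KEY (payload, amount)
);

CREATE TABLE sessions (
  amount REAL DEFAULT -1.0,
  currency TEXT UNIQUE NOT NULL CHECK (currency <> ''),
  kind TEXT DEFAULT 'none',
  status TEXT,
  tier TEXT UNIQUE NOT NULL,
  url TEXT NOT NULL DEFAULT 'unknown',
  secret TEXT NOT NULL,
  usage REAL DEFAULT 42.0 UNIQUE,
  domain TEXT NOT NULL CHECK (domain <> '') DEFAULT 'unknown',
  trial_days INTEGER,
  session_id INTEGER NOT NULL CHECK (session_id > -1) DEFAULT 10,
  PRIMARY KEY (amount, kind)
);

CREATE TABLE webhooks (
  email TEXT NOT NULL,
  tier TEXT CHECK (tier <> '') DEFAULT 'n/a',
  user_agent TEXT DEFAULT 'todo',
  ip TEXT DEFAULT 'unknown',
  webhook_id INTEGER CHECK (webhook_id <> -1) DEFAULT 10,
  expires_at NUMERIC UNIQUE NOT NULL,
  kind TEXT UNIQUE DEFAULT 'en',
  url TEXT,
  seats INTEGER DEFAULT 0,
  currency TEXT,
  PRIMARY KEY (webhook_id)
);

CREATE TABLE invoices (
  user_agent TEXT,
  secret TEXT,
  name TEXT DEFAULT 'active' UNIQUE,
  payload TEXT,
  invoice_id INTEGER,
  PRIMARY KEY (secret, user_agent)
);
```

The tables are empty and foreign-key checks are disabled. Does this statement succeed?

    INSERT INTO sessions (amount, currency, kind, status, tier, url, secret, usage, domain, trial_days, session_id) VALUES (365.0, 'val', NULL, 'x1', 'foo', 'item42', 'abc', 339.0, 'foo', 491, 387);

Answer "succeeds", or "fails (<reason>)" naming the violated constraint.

fails (NOT NULL on kind)

kind is explicitly set to NULL, but kind is part of the PRIMARY KEY (implied NOT NULL).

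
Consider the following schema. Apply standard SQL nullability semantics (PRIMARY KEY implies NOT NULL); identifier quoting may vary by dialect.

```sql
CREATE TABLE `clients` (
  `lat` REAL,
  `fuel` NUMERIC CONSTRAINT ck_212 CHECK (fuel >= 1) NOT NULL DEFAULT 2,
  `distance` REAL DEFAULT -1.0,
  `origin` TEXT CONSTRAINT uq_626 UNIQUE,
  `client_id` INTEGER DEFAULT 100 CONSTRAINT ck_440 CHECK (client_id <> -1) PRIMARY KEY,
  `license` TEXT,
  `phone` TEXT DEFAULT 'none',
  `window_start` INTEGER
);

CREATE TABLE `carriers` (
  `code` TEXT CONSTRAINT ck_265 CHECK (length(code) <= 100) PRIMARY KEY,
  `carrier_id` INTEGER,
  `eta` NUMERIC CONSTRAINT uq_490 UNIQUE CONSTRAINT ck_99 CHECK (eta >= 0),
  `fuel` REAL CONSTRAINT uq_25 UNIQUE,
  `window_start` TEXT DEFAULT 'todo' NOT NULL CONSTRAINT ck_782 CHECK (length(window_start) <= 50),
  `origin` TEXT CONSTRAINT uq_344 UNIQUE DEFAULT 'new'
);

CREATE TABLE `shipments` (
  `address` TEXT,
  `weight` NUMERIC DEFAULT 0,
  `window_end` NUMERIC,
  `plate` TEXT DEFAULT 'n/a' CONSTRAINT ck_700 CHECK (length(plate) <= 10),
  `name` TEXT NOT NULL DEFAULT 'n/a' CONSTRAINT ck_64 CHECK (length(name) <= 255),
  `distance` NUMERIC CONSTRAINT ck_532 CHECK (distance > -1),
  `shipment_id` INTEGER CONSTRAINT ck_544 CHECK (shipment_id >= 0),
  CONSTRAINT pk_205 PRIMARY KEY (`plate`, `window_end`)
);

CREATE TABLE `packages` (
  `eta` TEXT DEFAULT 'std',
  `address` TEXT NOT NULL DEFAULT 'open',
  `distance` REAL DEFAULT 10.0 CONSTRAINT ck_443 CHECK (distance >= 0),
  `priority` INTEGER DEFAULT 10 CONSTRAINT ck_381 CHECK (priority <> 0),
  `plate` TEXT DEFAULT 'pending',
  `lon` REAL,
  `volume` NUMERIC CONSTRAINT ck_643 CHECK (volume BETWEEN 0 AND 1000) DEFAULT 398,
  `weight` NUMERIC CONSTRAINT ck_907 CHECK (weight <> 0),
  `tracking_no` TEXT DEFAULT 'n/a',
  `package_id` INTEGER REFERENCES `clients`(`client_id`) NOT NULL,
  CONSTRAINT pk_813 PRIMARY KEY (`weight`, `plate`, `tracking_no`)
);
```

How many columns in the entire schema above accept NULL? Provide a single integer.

19

clients: 6 nullable (lat, distance, origin, license, phone, window_start — PK (client_id) and explicit NOT NULL columns excluded).
carriers: 4 nullable (carrier_id, eta, fuel, origin — PK (code) and explicit NOT NULL columns excluded).
shipments: 4 nullable (address, weight, distance, shipment_id — PK (plate, window_end) and explicit NOT NULL columns excluded).
packages: 5 nullable (eta, distance, priority, lon, volume — PK (weight, plate, tracking_no) and explicit NOT NULL columns excluded).
Total: 6 + 4 + 4 + 5 = 19.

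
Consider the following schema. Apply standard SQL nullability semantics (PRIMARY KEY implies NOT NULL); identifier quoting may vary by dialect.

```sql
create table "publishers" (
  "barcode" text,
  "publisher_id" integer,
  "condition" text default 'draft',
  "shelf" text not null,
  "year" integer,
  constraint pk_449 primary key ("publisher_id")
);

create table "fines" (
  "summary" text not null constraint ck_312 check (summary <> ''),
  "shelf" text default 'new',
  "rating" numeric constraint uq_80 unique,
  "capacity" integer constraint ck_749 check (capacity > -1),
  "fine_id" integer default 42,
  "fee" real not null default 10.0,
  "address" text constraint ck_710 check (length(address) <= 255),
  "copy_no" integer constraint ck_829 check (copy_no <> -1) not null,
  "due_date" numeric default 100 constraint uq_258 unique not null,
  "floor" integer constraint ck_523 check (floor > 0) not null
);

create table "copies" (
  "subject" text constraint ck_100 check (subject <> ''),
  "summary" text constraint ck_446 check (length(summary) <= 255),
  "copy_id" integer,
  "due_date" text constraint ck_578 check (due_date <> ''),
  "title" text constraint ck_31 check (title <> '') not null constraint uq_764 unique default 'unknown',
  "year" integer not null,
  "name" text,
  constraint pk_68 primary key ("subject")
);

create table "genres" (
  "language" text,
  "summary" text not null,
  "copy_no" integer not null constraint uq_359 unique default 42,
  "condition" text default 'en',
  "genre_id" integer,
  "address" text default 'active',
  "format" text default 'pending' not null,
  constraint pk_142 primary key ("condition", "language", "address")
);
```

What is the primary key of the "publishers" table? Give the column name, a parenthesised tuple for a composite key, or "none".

publisher_id

publisher_id is declared PRIMARY KEY as a table-level PRIMARY KEY clause.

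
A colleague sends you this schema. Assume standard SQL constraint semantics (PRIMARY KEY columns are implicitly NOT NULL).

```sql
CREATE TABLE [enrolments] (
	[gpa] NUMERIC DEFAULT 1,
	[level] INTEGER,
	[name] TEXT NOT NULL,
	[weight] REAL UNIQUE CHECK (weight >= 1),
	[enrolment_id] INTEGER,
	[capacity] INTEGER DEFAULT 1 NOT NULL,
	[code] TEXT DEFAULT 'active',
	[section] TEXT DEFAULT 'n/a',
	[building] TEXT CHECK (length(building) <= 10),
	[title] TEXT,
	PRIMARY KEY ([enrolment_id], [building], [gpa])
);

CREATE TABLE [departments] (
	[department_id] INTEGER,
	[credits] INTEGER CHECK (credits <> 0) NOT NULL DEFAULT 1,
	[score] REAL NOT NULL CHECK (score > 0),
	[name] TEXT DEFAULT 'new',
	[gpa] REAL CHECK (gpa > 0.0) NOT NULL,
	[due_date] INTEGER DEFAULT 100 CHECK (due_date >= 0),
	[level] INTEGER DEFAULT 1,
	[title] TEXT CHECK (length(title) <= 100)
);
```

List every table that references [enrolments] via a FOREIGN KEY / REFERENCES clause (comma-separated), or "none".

No REFERENCES clause anywhere in the schema names enrolments.

none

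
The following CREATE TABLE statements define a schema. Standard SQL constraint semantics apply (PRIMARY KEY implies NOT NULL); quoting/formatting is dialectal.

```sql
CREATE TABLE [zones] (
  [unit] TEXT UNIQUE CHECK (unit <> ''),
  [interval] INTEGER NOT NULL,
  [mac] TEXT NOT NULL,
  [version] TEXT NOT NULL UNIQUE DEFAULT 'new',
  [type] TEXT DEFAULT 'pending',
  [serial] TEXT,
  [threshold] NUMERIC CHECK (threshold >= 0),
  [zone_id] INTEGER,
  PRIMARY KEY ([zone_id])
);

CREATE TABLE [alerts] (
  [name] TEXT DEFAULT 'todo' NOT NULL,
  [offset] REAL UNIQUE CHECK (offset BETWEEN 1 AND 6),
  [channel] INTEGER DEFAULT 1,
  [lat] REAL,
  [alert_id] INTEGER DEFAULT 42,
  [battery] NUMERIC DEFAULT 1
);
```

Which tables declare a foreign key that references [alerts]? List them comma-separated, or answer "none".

No REFERENCES clause anywhere in the schema names alerts.

none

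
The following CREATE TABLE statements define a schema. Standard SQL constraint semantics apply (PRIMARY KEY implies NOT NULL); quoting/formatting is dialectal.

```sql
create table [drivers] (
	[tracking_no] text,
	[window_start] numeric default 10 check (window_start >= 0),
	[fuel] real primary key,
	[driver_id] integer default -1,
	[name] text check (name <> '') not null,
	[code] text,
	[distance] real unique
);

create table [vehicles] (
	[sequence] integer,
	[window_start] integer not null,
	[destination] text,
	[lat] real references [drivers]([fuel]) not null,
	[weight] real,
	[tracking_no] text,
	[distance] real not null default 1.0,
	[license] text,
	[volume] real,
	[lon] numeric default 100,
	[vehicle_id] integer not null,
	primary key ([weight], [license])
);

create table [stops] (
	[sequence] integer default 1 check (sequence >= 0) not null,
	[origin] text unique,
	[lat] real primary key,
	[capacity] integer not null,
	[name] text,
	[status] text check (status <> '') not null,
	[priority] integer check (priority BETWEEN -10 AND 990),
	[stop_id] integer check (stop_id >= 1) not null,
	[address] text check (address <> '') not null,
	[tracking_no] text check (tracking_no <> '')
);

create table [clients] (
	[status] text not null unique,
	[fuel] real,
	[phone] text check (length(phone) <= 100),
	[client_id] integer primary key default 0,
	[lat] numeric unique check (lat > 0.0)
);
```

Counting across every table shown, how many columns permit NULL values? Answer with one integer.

drivers: 5 nullable (tracking_no, window_start, driver_id, code, distance — PK (fuel) and explicit NOT NULL columns excluded).
vehicles: 5 nullable (sequence, destination, tracking_no, volume, lon — PK (weight, license) and explicit NOT NULL columns excluded).
stops: 4 nullable (origin, name, priority, tracking_no — PK (lat) and explicit NOT NULL columns excluded).
clients: 3 nullable (fuel, phone, lat — PK (client_id) and explicit NOT NULL columns excluded).
Total: 5 + 5 + 4 + 3 = 17.

17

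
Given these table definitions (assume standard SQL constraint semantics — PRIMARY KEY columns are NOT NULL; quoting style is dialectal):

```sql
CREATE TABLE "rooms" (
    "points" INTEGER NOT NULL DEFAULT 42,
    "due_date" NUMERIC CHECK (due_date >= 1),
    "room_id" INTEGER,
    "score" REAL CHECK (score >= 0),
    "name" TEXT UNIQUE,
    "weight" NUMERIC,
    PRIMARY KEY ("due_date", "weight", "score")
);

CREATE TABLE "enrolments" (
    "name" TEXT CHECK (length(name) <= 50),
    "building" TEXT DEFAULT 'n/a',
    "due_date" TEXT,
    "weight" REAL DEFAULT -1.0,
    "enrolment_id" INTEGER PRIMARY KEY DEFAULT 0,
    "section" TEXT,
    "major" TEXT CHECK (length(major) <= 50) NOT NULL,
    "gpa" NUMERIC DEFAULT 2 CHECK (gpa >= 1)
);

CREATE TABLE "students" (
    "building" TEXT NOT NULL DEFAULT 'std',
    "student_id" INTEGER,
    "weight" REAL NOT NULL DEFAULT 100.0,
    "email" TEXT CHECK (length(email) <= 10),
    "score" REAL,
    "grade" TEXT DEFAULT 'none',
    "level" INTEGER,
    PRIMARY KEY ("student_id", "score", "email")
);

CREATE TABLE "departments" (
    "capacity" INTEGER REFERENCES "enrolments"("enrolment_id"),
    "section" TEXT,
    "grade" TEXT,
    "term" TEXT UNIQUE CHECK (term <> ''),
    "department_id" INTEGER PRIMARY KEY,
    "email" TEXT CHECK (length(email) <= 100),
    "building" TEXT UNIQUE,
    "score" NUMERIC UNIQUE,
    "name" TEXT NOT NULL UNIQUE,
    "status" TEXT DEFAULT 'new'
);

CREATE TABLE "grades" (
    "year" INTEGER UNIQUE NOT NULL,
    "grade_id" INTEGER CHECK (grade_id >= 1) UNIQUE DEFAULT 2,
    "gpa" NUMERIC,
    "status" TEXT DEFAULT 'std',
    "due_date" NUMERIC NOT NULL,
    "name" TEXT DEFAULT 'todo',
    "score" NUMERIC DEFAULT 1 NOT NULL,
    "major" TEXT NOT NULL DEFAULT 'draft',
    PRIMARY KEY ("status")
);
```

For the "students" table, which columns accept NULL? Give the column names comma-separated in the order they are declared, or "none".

- building: declared NOT NULL → not nullable.
- student_id: part of the PRIMARY KEY, which implies NOT NULL → not nullable.
- weight: declared NOT NULL → not nullable.
- email: part of the PRIMARY KEY, which implies NOT NULL → not nullable.
- score: part of the PRIMARY KEY, which implies NOT NULL → not nullable.
- grade: DEFAULT only fills an omitted column; an explicit NULL is still allowed → nullable.
- level: no NOT NULL constraint applies → nullable.

grade, level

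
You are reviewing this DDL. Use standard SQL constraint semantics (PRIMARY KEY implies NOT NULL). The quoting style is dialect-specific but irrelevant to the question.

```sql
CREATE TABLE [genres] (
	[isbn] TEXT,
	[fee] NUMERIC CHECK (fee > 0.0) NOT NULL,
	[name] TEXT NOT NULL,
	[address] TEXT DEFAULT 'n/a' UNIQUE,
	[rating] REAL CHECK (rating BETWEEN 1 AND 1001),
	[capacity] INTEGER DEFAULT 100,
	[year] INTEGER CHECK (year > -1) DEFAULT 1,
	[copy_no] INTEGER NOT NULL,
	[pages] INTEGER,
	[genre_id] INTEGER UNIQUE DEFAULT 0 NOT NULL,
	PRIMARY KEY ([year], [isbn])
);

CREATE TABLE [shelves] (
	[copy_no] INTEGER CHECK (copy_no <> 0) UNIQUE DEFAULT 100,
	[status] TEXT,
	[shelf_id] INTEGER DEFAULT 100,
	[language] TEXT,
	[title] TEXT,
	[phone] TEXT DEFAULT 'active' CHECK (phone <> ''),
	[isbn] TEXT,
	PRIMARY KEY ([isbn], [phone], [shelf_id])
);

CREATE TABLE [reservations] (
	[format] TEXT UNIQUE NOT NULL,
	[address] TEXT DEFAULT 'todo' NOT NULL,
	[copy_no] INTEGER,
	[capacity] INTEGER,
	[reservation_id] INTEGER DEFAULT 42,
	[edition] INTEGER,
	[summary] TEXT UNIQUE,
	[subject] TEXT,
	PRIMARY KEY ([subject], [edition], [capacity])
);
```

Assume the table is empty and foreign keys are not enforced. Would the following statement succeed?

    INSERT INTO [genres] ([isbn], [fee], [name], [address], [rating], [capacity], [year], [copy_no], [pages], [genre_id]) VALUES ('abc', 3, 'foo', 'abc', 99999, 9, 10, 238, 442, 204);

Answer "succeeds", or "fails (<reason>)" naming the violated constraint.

The value 99999 for rating violates CHECK (rating BETWEEN 1 AND 1001).

fails (CHECK on rating)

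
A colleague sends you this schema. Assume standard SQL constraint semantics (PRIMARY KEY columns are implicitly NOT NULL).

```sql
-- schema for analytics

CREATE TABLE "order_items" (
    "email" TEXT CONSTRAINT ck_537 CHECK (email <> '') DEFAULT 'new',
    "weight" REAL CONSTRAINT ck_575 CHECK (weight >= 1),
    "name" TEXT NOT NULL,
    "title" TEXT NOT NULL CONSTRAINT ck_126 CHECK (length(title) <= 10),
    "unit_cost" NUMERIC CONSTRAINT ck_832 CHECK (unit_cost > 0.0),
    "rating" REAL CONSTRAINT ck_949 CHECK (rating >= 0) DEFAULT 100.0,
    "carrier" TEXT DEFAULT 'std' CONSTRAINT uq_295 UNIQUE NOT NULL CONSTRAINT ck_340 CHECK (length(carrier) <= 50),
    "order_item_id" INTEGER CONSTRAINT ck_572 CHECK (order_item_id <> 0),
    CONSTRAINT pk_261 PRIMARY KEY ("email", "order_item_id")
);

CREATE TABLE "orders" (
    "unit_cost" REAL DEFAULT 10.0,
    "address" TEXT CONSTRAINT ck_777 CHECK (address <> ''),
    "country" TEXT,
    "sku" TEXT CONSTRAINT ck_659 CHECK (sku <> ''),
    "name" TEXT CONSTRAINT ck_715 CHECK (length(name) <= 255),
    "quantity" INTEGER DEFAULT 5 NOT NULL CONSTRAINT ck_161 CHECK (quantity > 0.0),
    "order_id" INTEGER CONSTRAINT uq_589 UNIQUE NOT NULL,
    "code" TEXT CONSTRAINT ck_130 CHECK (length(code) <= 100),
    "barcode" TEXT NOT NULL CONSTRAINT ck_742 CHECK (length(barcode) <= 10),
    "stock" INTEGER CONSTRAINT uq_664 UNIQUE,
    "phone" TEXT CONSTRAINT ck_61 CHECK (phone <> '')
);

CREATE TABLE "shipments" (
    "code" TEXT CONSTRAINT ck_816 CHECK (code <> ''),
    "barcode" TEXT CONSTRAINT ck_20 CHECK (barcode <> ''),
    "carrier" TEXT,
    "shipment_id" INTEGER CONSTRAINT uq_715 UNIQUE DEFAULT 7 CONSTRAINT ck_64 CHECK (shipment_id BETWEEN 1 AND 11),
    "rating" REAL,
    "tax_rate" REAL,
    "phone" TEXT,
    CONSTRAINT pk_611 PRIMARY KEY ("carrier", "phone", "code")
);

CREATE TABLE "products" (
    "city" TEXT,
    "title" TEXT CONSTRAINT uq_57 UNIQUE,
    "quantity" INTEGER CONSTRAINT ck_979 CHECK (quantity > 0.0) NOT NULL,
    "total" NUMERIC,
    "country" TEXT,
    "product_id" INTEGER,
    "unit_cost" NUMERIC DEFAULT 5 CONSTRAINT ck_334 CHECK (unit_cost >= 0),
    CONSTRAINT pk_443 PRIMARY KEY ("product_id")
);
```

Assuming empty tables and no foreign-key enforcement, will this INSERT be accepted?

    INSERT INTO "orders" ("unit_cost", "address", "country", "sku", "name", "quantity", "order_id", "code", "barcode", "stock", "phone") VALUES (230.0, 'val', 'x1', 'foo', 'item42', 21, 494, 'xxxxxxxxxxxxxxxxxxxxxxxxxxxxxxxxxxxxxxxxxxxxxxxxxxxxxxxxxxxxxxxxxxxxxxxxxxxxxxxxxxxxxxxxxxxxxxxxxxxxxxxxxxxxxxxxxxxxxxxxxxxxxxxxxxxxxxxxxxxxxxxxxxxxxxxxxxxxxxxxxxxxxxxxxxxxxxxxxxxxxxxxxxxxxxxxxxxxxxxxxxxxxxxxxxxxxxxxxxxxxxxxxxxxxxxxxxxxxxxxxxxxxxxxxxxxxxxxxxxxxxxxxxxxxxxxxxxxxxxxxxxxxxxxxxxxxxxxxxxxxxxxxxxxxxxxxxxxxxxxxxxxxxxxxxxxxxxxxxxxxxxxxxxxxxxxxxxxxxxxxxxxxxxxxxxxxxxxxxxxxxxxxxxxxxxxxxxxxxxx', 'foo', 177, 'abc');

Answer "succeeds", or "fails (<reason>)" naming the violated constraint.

fails (CHECK on code)

The value 'xxxxxxxxxxxxxxxxxxxxxxxxxxxxxxxxxxxxxxxxxxxxxxxxxxxxxxxxxxxxxxxxxxxxxxxxxxxxxxxxxxxxxxxxxxxxxxxxxxxxxxxxxxxxxxxxxxxxxxxxxxxxxxxxxxxxxxxxxxxxxxxxxxxxxxxxxxxxxxxxxxxxxxxxxxxxxxxxxxxxxxxxxxxxxxxxxxxxxxxxxxxxxxxxxxxxxxxxxxxxxxxxxxxxxxxxxxxxxxxxxxxxxxxxxxxxxxxxxxxxxxxxxxxxxxxxxxxxxxxxxxxxxxxxxxxxxxxxxxxxxxxxxxxxxxxxxxxxxxxxxxxxxxxxxxxxxxxxxxxxxxxxxxxxxxxxxxxxxxxxxxxxxxxxxxxxxxxxxxxxxxxxxxxxxxxxxxxxxxxx' for code violates CHECK (length(code) <= 100).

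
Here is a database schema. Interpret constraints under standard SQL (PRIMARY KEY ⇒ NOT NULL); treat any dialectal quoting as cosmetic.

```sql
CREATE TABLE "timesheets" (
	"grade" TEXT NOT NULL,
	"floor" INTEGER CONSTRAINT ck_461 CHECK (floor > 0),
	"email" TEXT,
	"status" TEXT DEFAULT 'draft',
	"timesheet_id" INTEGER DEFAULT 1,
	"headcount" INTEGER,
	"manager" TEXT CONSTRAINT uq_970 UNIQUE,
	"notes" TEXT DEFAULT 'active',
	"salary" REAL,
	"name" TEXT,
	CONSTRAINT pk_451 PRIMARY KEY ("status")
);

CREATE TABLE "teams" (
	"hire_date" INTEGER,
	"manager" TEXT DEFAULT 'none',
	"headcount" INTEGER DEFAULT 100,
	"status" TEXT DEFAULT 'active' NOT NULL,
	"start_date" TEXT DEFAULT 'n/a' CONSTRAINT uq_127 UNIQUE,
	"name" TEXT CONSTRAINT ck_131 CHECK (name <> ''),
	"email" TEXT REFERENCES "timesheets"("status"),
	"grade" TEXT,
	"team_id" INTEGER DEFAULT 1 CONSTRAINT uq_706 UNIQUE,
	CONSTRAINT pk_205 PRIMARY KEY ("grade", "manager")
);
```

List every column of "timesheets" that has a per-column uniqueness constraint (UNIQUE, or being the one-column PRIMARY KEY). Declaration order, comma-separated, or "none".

status, manager

- grade: no UNIQUE or single-column PK constraint.
- floor: no UNIQUE or single-column PK constraint.
- email: no UNIQUE or single-column PK constraint.
- status: single-column PRIMARY KEY → unique.
- timesheet_id: no UNIQUE or single-column PK constraint.
- headcount: no UNIQUE or single-column PK constraint.
- manager: declared UNIQUE → unique.
- notes: no UNIQUE or single-column PK constraint.
- salary: no UNIQUE or single-column PK constraint.
- name: no UNIQUE or single-column PK constraint.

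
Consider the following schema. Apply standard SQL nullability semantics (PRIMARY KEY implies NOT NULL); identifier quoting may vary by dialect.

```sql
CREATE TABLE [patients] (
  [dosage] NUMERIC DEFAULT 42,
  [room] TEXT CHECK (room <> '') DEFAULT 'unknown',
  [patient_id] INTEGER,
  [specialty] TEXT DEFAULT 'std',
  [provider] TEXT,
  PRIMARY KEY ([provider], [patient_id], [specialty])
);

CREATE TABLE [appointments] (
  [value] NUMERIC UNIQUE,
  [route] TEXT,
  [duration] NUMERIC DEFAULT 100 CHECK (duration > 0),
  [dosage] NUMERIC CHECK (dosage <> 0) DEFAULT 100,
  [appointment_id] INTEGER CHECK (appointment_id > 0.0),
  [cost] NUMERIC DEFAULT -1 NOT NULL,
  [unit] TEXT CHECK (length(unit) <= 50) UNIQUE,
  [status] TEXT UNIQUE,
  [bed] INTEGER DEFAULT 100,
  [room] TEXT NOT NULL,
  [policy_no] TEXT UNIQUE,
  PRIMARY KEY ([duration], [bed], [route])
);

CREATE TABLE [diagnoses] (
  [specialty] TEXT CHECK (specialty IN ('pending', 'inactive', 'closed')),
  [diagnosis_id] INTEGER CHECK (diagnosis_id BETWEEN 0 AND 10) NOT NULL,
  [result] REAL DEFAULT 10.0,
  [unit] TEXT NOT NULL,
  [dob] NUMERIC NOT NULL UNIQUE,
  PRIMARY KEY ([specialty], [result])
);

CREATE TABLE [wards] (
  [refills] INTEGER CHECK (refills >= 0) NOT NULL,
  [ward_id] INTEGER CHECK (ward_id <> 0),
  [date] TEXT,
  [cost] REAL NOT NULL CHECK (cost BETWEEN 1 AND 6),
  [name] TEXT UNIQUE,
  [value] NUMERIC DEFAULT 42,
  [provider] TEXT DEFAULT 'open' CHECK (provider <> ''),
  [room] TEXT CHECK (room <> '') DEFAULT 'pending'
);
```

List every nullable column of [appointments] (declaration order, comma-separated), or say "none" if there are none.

value, dosage, appointment_id, unit, status, policy_no

- value: UNIQUE does not imply NOT NULL → nullable.
- route: part of the PRIMARY KEY, which implies NOT NULL → not nullable.
- duration: part of the PRIMARY KEY, which implies NOT NULL → not nullable.
- dosage: CHECK does not forbid NULL (a CHECK constraint passes when its expression is NULL) → nullable.
- appointment_id: CHECK does not forbid NULL (a CHECK constraint passes when its expression is NULL) → nullable.
- cost: declared NOT NULL → not nullable.
- unit: CHECK does not forbid NULL (a CHECK constraint passes when its expression is NULL) → nullable.
- status: UNIQUE does not imply NOT NULL → nullable.
- bed: part of the PRIMARY KEY, which implies NOT NULL → not nullable.
- room: declared NOT NULL → not nullable.
- policy_no: UNIQUE does not imply NOT NULL → nullable.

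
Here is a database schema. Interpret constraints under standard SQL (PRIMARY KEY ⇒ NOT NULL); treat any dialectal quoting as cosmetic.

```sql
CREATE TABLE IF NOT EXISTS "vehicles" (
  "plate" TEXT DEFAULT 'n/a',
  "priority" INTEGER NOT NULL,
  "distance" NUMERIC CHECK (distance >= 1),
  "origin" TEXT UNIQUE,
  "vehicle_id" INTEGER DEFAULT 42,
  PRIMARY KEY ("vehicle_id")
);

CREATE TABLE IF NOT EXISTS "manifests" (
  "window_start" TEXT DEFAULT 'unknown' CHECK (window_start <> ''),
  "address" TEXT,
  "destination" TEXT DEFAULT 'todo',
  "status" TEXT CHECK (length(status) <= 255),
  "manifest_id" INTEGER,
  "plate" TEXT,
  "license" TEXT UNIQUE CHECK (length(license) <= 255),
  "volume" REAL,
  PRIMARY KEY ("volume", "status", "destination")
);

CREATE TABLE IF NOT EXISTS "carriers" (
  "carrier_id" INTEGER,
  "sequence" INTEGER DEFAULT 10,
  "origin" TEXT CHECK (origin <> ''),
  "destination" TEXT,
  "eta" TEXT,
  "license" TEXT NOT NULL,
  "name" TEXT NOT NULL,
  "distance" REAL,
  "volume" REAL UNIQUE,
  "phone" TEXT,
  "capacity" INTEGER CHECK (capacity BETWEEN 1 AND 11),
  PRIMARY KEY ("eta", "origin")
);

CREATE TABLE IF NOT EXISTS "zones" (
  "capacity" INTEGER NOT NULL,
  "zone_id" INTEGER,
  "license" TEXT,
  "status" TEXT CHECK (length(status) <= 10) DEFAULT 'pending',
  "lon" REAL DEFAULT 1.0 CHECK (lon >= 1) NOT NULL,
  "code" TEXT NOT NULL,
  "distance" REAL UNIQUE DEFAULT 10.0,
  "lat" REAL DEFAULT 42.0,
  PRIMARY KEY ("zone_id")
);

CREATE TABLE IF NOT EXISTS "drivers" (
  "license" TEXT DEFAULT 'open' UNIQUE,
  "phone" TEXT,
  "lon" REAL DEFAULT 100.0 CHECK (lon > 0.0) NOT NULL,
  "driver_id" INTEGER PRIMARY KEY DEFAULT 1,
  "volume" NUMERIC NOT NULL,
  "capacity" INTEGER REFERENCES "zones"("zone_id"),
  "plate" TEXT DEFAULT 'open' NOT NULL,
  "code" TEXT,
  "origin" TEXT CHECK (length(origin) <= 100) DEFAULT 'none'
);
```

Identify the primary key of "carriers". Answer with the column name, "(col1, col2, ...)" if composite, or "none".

A table-level PRIMARY KEY clause names 2 columns: eta, origin.
This is a composite key — the combination is unique, not each column individually.

(eta, origin)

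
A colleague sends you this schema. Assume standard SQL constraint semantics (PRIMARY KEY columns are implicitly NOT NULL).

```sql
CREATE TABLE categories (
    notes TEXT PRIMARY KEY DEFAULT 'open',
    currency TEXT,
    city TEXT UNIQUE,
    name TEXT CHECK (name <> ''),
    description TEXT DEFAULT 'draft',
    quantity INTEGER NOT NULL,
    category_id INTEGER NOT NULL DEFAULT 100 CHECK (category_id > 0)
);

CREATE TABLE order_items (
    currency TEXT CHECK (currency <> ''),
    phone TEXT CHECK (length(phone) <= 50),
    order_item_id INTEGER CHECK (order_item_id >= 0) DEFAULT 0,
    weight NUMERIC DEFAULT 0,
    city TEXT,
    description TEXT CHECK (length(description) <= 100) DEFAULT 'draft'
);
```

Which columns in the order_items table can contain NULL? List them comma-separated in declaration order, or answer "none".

currency, phone, order_item_id, weight, city, description

- currency: CHECK does not forbid NULL (a CHECK constraint passes when its expression is NULL) → nullable.
- phone: CHECK does not forbid NULL (a CHECK constraint passes when its expression is NULL) → nullable.
- order_item_id: CHECK does not forbid NULL (a CHECK constraint passes when its expression is NULL) → nullable.
- weight: DEFAULT only fills an omitted column; an explicit NULL is still allowed → nullable.
- city: no NOT NULL constraint applies → nullable.
- description: CHECK does not forbid NULL (a CHECK constraint passes when its expression is NULL) → nullable.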